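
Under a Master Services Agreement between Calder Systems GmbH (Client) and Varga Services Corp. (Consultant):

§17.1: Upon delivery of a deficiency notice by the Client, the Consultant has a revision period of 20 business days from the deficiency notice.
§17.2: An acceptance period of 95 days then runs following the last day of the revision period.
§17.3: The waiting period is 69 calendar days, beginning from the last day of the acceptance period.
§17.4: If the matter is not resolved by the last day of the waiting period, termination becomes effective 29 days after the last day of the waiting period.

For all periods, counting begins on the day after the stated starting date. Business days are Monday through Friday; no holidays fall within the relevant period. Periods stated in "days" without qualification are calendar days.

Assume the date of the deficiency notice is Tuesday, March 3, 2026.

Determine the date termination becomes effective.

The last day of the revision period: counting 20 business days from Tuesday, March 3, 2026 (Mar 4, Mar 5, Mar 6, Mar 9, …, Mar 27, Mar 30, Mar 31, skipping weekends) reaches Tuesday, March 31, 2026.
The last day of the acceptance period: March 31, 2026 + 95 days = July 4, 2026.
Adding 69 calendar days to July 4, 2026 gives September 11, 2026, which is the last day of the waiting period.
The date termination becomes effective: 29 calendar days after September 11, 2026 is October 10, 2026.

October 10, 2026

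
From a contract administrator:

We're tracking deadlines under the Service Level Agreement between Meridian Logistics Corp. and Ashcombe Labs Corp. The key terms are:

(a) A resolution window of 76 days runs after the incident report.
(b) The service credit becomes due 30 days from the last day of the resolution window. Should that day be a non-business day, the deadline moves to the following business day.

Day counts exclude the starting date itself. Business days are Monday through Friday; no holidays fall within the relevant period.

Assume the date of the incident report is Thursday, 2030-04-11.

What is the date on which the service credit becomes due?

The last day of the resolution window: 2030-04-11 + 76 days = 2030-06-26.
Adding 30 calendar days to 2030-06-26 gives 2030-07-26, which is the date on which the service credit becomes due. 2030-07-26 is a Friday, so no roll-forward applies.

2030-07-26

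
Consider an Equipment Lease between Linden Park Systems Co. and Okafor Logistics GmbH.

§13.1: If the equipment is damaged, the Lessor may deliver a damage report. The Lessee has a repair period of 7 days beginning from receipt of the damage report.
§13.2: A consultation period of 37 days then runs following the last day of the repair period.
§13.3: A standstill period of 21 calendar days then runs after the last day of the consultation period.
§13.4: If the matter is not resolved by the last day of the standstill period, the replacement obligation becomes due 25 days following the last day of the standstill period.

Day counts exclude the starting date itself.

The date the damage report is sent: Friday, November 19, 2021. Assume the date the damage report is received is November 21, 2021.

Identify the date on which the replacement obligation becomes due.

February 19, 2022

The last day of the repair period: November 21, 2021 + 7 days = November 28, 2021.
Adding 37 calendar days to November 28, 2021 gives January 4, 2022, which is the last day of the consultation period.
The last day of the standstill period: January 4, 2022 + 21 days = January 25, 2022.
The date on which the replacement obligation becomes due: 25 calendar days after January 25, 2022 is February 19, 2022.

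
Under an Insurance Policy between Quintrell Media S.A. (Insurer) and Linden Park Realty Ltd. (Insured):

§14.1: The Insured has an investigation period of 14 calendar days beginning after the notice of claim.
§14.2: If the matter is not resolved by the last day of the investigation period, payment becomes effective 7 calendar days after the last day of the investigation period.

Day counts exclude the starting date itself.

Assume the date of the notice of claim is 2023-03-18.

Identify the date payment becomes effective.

The last day of the investigation period: 14 calendar days after 2023-03-18 is 2023-04-01.
Adding 7 calendar days to 2023-04-01 gives 2023-04-08, which is the date payment becomes effective.

2023-04-08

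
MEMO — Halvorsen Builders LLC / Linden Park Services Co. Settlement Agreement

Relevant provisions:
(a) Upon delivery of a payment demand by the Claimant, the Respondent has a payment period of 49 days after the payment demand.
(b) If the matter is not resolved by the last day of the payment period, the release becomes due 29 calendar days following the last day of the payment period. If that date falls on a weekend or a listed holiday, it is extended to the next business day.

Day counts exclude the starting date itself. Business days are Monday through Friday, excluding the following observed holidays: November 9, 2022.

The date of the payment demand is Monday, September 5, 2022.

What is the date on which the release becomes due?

November 22, 2022

Adding 49 calendar days to September 5, 2022 gives October 24, 2022, which is the last day of the payment period.
The date on which the release becomes due: October 24, 2022 + 29 days = November 22, 2022. November 22, 2022 is a Tuesday and is not a listed holiday, so no roll-forward applies.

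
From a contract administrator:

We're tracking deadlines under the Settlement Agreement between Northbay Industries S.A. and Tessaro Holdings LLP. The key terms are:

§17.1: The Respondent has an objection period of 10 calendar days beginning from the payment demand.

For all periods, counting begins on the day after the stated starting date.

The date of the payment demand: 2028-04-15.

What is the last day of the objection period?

2028-04-25

Adding 10 calendar days to 2028-04-15 gives 2028-04-25, which is the last day of the objection period.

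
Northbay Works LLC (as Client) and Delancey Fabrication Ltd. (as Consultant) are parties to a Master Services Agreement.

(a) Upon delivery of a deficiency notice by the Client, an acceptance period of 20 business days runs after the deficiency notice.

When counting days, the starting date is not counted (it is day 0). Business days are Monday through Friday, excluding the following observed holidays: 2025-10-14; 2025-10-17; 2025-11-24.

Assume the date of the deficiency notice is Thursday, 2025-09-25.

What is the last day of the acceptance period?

2025-10-27

The last day of the acceptance period: 20 business days after Thursday, 2025-09-25, skipping weekends and the listed holidays on Oct 14, Oct 17 — Sep 26, Sep 29, Sep 30, Oct 1, …, Oct 23, Oct 24, Oct 27 — lands on Monday, 2025-10-27.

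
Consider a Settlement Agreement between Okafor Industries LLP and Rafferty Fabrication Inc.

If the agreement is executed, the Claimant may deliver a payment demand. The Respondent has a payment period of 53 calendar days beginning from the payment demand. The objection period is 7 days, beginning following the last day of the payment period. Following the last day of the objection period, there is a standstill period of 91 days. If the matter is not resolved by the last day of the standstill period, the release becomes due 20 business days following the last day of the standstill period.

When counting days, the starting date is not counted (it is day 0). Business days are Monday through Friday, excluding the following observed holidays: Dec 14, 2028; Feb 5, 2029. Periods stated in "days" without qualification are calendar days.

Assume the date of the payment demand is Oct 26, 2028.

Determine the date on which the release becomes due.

The last day of the payment period: 53 calendar days after Oct 26, 2028 is Dec 18, 2028.
The last day of the objection period: 7 calendar days after Dec 18, 2028 is Dec 25, 2028.
Adding 91 calendar days to Dec 25, 2028 gives Mar 26, 2029, which is the last day of the standstill period.
From Monday, Mar 26, 2029, 20 business days (Mar 27, Mar 28, Mar 29, Mar 30, …, Apr 19, Apr 20, Apr 23, skipping weekends) brings us to Monday, Apr 23, 2029, which is the date on which the release becomes due.

Apr 23, 2029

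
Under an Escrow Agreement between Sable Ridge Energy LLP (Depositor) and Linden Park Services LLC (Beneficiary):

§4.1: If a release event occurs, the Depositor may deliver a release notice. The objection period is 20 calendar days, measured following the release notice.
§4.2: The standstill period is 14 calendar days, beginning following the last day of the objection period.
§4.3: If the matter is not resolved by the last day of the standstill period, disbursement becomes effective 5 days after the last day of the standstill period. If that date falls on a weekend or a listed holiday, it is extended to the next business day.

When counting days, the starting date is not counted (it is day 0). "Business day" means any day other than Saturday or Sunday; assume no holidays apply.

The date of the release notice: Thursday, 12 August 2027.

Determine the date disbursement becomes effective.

The last day of the objection period: 20 calendar days after 12 August 2027 is 1 September 2027.
Adding 14 calendar days to 1 September 2027 gives 15 September 2027, which is the last day of the standstill period.
The date disbursement becomes effective: 5 calendar days after 15 September 2027 is 20 September 2027. 20 September 2027 is a Monday, so no roll-forward applies.

20 September 2027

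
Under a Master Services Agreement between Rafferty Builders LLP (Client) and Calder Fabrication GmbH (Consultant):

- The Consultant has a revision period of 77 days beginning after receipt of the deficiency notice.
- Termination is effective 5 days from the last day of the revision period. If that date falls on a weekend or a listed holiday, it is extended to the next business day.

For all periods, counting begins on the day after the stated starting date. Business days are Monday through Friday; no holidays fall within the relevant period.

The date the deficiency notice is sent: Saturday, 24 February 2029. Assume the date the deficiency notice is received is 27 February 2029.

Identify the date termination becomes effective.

The last day of the revision period: 27 February 2029 + 77 days = 15 May 2029.
The date termination becomes effective: 5 calendar days after 15 May 2029 is 20 May 2029. That falls on a Sunday, so it rolls to the next business day, Monday, 21 May 2029.

21 May 2029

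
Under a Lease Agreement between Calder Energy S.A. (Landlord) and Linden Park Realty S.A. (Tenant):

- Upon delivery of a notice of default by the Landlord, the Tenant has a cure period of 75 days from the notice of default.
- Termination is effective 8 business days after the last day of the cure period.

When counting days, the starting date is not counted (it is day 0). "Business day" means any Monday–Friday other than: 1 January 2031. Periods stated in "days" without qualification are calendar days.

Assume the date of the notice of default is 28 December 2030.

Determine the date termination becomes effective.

25 March 2031

The last day of the cure period: 75 calendar days after 28 December 2030 is 13 March 2031.
The date termination becomes effective: counting 8 business days from Thursday, 13 March 2031 (Mar 14, Mar 17, Mar 18, Mar 19, Mar 20, Mar 21, Mar 24, Mar 25, skipping weekends) reaches Tuesday, 25 March 2031.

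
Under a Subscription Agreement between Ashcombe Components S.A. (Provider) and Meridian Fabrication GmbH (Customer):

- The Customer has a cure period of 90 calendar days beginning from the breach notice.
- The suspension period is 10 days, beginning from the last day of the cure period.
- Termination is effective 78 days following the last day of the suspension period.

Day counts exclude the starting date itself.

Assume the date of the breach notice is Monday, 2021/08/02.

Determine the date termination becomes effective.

2022/01/27

Adding 90 calendar days to 2021/08/02 gives 2021/10/31, which is the last day of the cure period.
The last day of the suspension period: 2021/10/31 + 10 days = 2021/11/10.
Adding 78 calendar days to 2021/11/10 gives 2022/01/27, which is the date termination becomes effective.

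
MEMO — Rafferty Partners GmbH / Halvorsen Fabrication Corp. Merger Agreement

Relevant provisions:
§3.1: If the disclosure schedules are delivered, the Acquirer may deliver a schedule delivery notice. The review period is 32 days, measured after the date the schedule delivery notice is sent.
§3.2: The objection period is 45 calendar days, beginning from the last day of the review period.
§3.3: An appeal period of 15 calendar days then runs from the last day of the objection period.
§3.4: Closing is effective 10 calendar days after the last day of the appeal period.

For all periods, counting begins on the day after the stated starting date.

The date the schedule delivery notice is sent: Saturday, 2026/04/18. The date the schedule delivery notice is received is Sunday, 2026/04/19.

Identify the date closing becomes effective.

The last day of the review period: 2026/04/18 + 32 days = 2026/05/20.
Adding 45 calendar days to 2026/05/20 gives 2026/07/04, which is the last day of the objection period.
The last day of the appeal period: 15 calendar days after 2026/07/04 is 2026/07/19.
Adding 10 calendar days to 2026/07/19 gives 2026/07/29, which is the date closing becomes effective.

2026/07/29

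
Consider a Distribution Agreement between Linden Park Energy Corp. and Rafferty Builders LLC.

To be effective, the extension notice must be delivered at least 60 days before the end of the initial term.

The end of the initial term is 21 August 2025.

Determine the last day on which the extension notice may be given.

Counting back 60 calendar days from 21 August 2025 gives 22 June 2025.

22 June 2025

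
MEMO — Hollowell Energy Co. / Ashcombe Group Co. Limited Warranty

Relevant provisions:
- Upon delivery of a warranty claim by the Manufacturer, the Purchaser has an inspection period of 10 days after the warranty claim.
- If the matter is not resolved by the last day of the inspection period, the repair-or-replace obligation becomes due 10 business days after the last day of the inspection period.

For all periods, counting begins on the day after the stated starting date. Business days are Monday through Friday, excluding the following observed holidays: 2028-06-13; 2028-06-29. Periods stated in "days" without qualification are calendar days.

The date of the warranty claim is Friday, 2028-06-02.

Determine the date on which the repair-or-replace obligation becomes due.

2028-06-27

Adding 10 calendar days to 2028-06-02 gives 2028-06-12, which is the last day of the inspection period.
The date on which the repair-or-replace obligation becomes due: 10 business days after Monday, 2028-06-12, skipping weekends and the listed holiday on Jun 13 — Jun 14, Jun 15, Jun 16, Jun 19, Jun 20, Jun 21, Jun 22, Jun 23, Jun 26, Jun 27 — lands on Tuesday, 2028-06-27.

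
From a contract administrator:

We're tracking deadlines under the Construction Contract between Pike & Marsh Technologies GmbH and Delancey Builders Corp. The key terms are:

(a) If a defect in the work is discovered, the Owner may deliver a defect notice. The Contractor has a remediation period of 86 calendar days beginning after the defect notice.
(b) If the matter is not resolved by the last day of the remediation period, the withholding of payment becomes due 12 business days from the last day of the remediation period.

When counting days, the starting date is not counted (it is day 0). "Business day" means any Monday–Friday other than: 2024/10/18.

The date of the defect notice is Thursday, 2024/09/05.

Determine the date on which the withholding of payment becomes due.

2024/12/17

The last day of the remediation period: 86 calendar days after 2024/09/05 is 2024/11/30.
From Saturday, 2024/11/30, 12 business days (Dec 2, Dec 3, Dec 4, Dec 5, …, Dec 13, Dec 16, Dec 17, skipping weekends) brings us to Tuesday, 2024/12/17, which is the date on which the withholding of payment becomes due.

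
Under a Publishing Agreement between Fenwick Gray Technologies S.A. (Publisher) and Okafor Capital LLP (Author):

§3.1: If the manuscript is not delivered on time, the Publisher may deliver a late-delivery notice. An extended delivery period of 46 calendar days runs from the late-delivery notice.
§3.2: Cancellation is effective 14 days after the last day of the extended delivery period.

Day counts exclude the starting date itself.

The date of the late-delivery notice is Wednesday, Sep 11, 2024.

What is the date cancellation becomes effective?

Adding 46 calendar days to Sep 11, 2024 gives Oct 27, 2024, which is the last day of the extended delivery period.
The date cancellation becomes effective: 14 calendar days after Oct 27, 2024 is Nov 10, 2024.

Nov 10, 2024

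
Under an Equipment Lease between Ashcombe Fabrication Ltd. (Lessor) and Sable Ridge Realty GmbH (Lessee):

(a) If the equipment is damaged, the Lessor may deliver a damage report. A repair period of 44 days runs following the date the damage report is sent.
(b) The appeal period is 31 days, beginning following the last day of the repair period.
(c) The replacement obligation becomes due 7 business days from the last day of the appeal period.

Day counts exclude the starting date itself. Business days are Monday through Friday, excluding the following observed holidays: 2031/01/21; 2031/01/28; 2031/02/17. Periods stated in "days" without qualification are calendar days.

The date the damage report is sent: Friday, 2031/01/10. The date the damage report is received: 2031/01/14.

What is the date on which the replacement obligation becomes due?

The last day of the repair period: 2031/01/10 + 44 days = 2031/02/23.
Adding 31 calendar days to 2031/02/23 gives 2031/03/26, which is the last day of the appeal period.
From Wednesday, 2031/03/26, 7 business days (Mar 27, Mar 28, Mar 31, Apr 1, Apr 2, Apr 3, Apr 4, skipping weekends) brings us to Friday, 2031/04/04, which is the date on which the replacement obligation becomes due.

2031/04/04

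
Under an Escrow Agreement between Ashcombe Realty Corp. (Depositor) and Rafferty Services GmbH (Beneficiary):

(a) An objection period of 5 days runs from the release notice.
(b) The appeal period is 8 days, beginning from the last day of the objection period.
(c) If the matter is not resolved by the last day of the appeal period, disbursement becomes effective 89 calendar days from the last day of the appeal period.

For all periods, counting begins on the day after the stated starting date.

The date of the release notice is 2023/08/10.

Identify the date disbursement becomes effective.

The last day of the objection period: 2023/08/10 + 5 days = 2023/08/15.
The last day of the appeal period: 8 calendar days after 2023/08/15 is 2023/08/23.
Adding 89 calendar days to 2023/08/23 gives 2023/11/20, which is the date disbursement becomes effective.

2023/11/20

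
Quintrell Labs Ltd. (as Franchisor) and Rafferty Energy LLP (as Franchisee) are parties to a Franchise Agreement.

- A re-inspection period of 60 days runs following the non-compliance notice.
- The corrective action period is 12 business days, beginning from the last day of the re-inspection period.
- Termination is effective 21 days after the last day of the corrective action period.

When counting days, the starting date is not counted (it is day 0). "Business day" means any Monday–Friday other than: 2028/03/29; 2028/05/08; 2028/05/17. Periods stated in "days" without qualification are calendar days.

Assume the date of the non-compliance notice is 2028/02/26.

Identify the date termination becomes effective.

Adding 60 calendar days to 2028/02/26 gives 2028/04/26, which is the last day of the re-inspection period.
The last day of the corrective action period: counting 12 business days from Wednesday, 2028/04/26 (Apr 27, Apr 28, May 1, May 2, …, May 11, May 12, May 15, skipping weekends and the listed holiday on May 8) reaches Monday, 2028/05/15.
The date termination becomes effective: 2028/05/15 + 21 days = 2028/06/05.

2028/06/05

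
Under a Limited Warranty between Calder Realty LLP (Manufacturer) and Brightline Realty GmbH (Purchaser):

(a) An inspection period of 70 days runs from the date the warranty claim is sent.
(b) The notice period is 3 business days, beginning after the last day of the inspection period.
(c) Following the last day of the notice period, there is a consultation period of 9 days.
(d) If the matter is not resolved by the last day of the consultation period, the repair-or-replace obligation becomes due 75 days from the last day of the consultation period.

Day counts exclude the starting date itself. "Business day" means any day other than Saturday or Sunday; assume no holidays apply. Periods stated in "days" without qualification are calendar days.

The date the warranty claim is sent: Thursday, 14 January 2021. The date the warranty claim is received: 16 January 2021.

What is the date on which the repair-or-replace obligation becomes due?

22 June 2021

Adding 70 calendar days to 14 January 2021 gives 25 March 2021, which is the last day of the inspection period.
The last day of the notice period: 3 business days after Thursday, 25 March 2021, skipping weekends — Mar 26, Mar 29, Mar 30 — lands on Tuesday, 30 March 2021.
Adding 9 calendar days to 30 March 2021 gives 8 April 2021, which is the last day of the consultation period.
Adding 75 calendar days to 8 April 2021 gives 22 June 2021, which is the date on which the repair-or-replace obligation becomes due.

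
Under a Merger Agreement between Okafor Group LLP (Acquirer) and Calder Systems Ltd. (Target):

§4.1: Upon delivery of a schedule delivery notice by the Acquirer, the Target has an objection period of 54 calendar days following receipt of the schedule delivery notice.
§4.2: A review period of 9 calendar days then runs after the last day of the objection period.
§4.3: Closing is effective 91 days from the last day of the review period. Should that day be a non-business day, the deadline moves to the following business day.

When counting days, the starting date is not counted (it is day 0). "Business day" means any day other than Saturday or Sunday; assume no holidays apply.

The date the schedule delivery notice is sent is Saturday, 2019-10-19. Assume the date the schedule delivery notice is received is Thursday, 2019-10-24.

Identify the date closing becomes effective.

2020-03-26

The last day of the objection period: 2019-10-24 + 54 days = 2019-12-17.
Adding 9 calendar days to 2019-12-17 gives 2019-12-26, which is the last day of the review period.
Adding 91 calendar days to 2019-12-26 gives 2020-03-26, which is the date closing becomes effective. 2020-03-26 is a Thursday, so no roll-forward applies.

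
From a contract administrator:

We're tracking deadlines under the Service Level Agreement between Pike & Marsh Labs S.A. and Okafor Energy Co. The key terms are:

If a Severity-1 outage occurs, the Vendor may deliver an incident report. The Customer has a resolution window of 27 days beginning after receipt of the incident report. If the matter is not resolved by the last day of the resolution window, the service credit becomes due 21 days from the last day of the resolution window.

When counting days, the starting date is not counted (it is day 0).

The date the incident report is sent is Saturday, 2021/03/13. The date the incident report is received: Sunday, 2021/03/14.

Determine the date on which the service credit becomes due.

Adding 27 calendar days to 2021/03/14 gives 2021/04/10, which is the last day of the resolution window.
The date on which the service credit becomes due: 21 calendar days after 2021/04/10 is 2021/05/01.

2021/05/01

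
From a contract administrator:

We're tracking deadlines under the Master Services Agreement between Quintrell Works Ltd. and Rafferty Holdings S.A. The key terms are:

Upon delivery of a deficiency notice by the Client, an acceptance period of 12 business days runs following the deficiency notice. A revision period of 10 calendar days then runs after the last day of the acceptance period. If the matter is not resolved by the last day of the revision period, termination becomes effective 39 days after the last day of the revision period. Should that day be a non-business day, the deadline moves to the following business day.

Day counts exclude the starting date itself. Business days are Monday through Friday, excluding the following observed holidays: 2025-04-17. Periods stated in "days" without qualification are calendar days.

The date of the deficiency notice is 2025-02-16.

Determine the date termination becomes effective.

2025-04-22

The last day of the acceptance period: counting 12 business days from Sunday, 2025-02-16 (Feb 17, Feb 18, Feb 19, Feb 20, …, Feb 28, Mar 3, Mar 4, skipping weekends) reaches Tuesday, 2025-03-04.
The last day of the revision period: 10 calendar days after 2025-03-04 is 2025-03-14.
Adding 39 calendar days to 2025-03-14 gives 2025-04-22, which is the date termination becomes effective. 2025-04-22 is a Tuesday and is not a listed holiday, so no roll-forward applies.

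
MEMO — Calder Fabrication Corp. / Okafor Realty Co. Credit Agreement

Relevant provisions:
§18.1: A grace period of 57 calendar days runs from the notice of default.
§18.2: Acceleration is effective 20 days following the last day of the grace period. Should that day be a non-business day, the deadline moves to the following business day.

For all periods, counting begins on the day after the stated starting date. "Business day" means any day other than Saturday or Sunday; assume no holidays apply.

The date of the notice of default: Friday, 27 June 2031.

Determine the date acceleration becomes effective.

The last day of the grace period: 27 June 2031 + 57 days = 23 August 2031.
Adding 20 calendar days to 23 August 2031 gives 12 September 2031, which is the date acceleration becomes effective. 12 September 2031 is a Friday, so no roll-forward applies.

12 September 2031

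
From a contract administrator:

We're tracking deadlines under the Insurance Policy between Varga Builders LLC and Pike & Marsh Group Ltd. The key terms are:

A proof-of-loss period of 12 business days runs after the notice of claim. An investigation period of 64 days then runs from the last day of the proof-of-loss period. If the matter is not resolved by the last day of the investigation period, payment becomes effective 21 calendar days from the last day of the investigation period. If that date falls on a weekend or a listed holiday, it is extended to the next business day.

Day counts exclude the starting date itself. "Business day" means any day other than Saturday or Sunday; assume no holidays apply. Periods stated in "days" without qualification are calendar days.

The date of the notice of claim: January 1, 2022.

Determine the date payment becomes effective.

The last day of the proof-of-loss period: counting 12 business days from Saturday, January 1, 2022 (Jan 3, Jan 4, Jan 5, Jan 6, …, Jan 14, Jan 17, Jan 18, skipping weekends) reaches Tuesday, January 18, 2022.
The last day of the investigation period: 64 calendar days after January 18, 2022 is March 23, 2022.
Adding 21 calendar days to March 23, 2022 gives April 13, 2022, which is the date payment becomes effective. April 13, 2022 is a Wednesday, so no roll-forward applies.

April 13, 2022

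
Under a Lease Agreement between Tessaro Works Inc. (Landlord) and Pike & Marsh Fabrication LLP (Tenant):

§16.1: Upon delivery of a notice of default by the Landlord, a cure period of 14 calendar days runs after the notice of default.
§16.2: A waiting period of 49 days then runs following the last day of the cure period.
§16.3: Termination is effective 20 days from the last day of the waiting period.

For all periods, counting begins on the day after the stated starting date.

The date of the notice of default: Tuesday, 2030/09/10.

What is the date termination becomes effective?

Adding 14 calendar days to 2030/09/10 gives 2030/09/24, which is the last day of the cure period.
Adding 49 calendar days to 2030/09/24 gives 2030/11/12, which is the last day of the waiting period.
Adding 20 calendar days to 2030/11/12 gives 2030/12/02, which is the date termination becomes effective.

2030/12/02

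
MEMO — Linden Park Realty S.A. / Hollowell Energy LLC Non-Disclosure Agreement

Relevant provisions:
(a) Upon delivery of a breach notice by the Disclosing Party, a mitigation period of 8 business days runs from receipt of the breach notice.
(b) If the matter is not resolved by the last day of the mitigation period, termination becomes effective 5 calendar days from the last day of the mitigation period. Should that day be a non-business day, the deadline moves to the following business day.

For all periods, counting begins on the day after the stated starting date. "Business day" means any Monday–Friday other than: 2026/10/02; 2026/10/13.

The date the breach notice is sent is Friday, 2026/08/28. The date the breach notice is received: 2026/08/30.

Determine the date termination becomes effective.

From Sunday, 2026/08/30, 8 business days (Aug 31, Sep 1, Sep 2, Sep 3, Sep 4, Sep 7, Sep 8, Sep 9, skipping weekends) brings us to Wednesday, 2026/09/09, which is the last day of the mitigation period.
The date termination becomes effective: 5 calendar days after 2026/09/09 is 2026/09/14. 2026/09/14 is a Monday and is not a listed holiday, so no roll-forward applies.

2026/09/14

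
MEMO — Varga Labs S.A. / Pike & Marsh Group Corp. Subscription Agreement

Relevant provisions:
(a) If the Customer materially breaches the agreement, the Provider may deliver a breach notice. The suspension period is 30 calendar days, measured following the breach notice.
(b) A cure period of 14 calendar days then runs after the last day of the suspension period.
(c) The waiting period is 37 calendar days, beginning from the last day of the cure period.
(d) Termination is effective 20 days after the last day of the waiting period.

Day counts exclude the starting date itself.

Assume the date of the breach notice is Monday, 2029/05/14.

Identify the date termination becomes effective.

The last day of the suspension period: 2029/05/14 + 30 days = 2029/06/13.
The last day of the cure period: 2029/06/13 + 14 days = 2029/06/27.
The last day of the waiting period: 2029/06/27 + 37 days = 2029/08/03.
The date termination becomes effective: 2029/08/03 + 20 days = 2029/08/23.

2029/08/23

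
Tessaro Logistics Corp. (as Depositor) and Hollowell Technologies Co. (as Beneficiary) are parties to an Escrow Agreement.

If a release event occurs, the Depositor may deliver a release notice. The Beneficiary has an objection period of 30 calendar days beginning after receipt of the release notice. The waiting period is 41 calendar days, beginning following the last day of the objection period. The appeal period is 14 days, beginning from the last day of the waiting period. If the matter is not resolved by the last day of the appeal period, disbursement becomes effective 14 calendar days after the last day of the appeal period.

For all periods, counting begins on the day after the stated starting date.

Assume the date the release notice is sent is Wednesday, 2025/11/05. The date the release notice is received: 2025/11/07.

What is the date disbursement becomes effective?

The last day of the objection period: 30 calendar days after 2025/11/07 is 2025/12/07.
The last day of the waiting period: 2025/12/07 + 41 days = 2026/01/17.
Adding 14 calendar days to 2026/01/17 gives 2026/01/31, which is the last day of the appeal period.
Adding 14 calendar days to 2026/01/31 gives 2026/02/14, which is the date disbursement becomes effective.

2026/02/14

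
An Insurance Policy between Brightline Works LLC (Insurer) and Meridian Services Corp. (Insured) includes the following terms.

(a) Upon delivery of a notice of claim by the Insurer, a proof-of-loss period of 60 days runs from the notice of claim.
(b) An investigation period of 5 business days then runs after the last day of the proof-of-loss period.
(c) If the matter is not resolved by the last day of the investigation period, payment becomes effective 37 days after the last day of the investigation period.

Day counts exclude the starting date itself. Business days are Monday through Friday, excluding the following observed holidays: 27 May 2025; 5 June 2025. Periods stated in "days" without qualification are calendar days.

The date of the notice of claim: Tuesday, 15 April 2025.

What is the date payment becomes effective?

27 July 2025

The last day of the proof-of-loss period: 15 April 2025 + 60 days = 14 June 2025.
The last day of the investigation period: counting 5 business days from Saturday, 14 June 2025 (Jun 16, Jun 17, Jun 18, Jun 19, Jun 20, skipping weekends) reaches Friday, 20 June 2025.
Adding 37 calendar days to 20 June 2025 gives 27 July 2025, which is the date payment becomes effective.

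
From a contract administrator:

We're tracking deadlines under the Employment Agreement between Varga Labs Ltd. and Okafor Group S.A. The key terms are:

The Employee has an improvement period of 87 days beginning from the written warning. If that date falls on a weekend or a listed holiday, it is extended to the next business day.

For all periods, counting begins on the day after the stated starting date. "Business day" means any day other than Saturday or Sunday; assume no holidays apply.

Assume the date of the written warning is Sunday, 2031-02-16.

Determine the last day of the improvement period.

2031-05-14

The last day of the improvement period: 87 calendar days after 2031-02-16 is 2031-05-14. 2031-05-14 is a Wednesday, so no roll-forward applies.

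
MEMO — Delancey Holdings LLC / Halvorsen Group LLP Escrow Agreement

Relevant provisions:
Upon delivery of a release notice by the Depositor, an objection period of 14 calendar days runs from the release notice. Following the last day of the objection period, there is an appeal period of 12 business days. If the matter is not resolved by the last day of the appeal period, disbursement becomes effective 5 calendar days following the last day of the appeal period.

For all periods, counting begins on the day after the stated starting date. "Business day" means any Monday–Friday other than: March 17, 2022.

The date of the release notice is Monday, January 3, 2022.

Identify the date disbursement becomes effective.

Adding 14 calendar days to January 3, 2022 gives January 17, 2022, which is the last day of the objection period.
The last day of the appeal period: 12 business days after Monday, January 17, 2022, skipping weekends — Jan 18, Jan 19, Jan 20, Jan 21, …, Jan 31, Feb 1, Feb 2 — lands on Wednesday, February 2, 2022.
The date disbursement becomes effective: February 2, 2022 + 5 days = February 7, 2022.

February 7, 2022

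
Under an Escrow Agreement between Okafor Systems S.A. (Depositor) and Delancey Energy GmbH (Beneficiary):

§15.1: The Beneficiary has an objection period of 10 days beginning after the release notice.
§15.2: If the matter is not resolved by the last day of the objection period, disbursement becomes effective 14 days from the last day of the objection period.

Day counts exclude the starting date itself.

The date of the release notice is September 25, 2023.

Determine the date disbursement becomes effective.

October 19, 2023

The last day of the objection period: 10 calendar days after September 25, 2023 is October 5, 2023.
Adding 14 calendar days to October 5, 2023 gives October 19, 2023, which is the date disbursement becomes effective.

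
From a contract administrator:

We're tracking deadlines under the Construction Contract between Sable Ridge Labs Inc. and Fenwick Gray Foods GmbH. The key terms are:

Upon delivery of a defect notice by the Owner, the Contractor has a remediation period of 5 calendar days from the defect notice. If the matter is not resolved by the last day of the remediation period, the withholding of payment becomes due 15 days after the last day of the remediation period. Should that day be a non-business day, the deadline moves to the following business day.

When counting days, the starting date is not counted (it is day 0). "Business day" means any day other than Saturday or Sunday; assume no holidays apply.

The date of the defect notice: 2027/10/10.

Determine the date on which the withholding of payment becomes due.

2027/11/01

The last day of the remediation period: 2027/10/10 + 5 days = 2027/10/15.
The date on which the withholding of payment becomes due: 2027/10/15 + 15 days = 2027/10/30. That falls on a Saturday, so it rolls to the next business day, Monday, 2027/11/01.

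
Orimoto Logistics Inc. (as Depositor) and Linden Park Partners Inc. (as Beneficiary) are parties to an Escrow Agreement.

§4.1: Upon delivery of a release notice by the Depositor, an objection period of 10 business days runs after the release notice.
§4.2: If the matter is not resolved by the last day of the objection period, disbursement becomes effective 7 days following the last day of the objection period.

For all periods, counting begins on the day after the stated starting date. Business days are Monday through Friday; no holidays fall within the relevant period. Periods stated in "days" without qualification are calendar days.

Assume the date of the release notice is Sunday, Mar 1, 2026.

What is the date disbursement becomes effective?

Mar 20, 2026

From Sunday, Mar 1, 2026, 10 business days (Mar 2, Mar 3, Mar 4, Mar 5, Mar 6, Mar 9, Mar 10, Mar 11, Mar 12, Mar 13, skipping weekends) brings us to Friday, Mar 13, 2026, which is the last day of the objection period.
The date disbursement becomes effective: Mar 13, 2026 + 7 days = Mar 20, 2026.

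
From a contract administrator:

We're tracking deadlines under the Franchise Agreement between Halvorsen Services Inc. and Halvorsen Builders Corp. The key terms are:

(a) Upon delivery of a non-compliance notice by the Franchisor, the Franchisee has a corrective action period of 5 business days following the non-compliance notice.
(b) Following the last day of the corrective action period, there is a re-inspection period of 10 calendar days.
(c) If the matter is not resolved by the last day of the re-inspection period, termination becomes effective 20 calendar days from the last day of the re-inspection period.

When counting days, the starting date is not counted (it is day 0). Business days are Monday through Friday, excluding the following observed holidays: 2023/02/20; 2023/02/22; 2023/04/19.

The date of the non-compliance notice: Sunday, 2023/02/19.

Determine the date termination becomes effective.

2023/03/30

The last day of the corrective action period: counting 5 business days from Sunday, 2023/02/19 (Feb 21, Feb 23, Feb 24, Feb 27, Feb 28, skipping weekends and the listed holidays on Feb 20, Feb 22) reaches Tuesday, 2023/02/28.
The last day of the re-inspection period: 10 calendar days after 2023/02/28 is 2023/03/10.
The date termination becomes effective: 2023/03/10 + 20 days = 2023/03/30.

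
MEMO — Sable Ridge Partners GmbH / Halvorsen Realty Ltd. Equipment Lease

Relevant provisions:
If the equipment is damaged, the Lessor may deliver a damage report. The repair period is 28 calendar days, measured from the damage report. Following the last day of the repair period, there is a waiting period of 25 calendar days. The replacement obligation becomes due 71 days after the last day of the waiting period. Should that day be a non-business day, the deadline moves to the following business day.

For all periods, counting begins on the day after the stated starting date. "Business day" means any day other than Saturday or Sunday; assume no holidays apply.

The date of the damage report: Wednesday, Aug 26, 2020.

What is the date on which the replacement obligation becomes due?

Dec 28, 2020

The last day of the repair period: Aug 26, 2020 + 28 days = Sep 23, 2020.
The last day of the waiting period: 25 calendar days after Sep 23, 2020 is Oct 18, 2020.
The date on which the replacement obligation becomes due: Oct 18, 2020 + 71 days = Dec 28, 2020. Dec 28, 2020 is a Monday, so no roll-forward applies.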